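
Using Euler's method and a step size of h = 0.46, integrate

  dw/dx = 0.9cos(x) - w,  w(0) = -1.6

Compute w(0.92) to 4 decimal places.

Euler: w_{n+1} = w_n + h·f(x_n, w_n).
x=0.000000, w=-1.600000: f=2.500000 → w ← -1.600000 + 0.46·2.500000 = -0.450000
x=0.460000, w=-0.450000: f=1.256447 → w ← -0.450000 + 0.46·1.256447 = 0.127966
w(0.92) ≈ 0.1280

0.1280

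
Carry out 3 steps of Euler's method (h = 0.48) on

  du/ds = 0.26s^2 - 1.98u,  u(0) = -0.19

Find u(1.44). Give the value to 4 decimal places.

0.1164

Euler: u_{n+1} = u_n + h·f(s_n, u_n).
s=0.000000, u=-0.190000: f=0.376200 → u ← -0.190000 + 0.48·0.376200 = -0.009424
s=0.480000, u=-0.009424: f=0.078564 → u ← -0.009424 + 0.48·0.078564 = 0.028286
s=0.960000, u=0.028286: f=0.183609 → u ← 0.028286 + 0.48·0.183609 = 0.116419
u(1.44) ≈ 0.1164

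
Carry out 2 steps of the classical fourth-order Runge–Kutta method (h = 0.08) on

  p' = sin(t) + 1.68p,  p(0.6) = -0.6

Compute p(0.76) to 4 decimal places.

-0.6702

RK4: k1 = f(t_n, p_n); k2 = f(t_n + h/2, p_n + (h/2)·k1); k3 = f(t_n + h/2, p_n + (h/2)·k2); k4 = f(t_n + h, p_n + h·k3); p_{n+1} = p_n + (h/6)·(k1 + 2k2 + 2k3 + k4).
t=0.600000, p=-0.600000:
  k1 = f(0.600000, -0.600000) = -0.443358
  k2 = f(0.640000, -0.617734) = -0.440598
  k3 = f(0.640000, -0.617624) = -0.440413
  k4 = f(0.680000, -0.635233) = -0.438398
  p ← -0.600000 + (0.08/6)·(k1 + 2k2 + 2k3 + k4) = -0.635250
t=0.680000, p=-0.635250:
  k1 = f(0.680000, -0.635250) = -0.438428
  k2 = f(0.720000, -0.652787) = -0.437298
  k3 = f(0.720000, -0.652742) = -0.437222
  k4 = f(0.760000, -0.670228) = -0.437062
  p ← -0.635250 + (0.08/6)·(k1 + 2k2 + 2k3 + k4) = -0.670244
p(0.76) ≈ -0.6702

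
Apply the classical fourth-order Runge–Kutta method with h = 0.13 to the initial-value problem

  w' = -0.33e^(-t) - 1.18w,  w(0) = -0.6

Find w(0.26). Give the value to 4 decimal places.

-0.5061

RK4: k1 = f(t_n, w_n); k2 = f(t_n + h/2, w_n + (h/2)·k1); k3 = f(t_n + h/2, w_n + (h/2)·k2); k4 = f(t_n + h, w_n + h·k3); w_{n+1} = w_n + (h/6)·(k1 + 2k2 + 2k3 + k4).
t=0.000000, w=-0.600000:
  k1 = f(0.000000, -0.600000) = 0.378000
  k2 = f(0.065000, -0.575430) = 0.369775
  k3 = f(0.065000, -0.575965) = 0.370406
  k4 = f(0.130000, -0.551847) = 0.361408
  w ← -0.600000 + (0.13/6)·(k1 + 2k2 + 2k3 + k4) = -0.551905
t=0.130000, w=-0.551905:
  k1 = f(0.130000, -0.551905) = 0.361476
  k2 = f(0.195000, -0.528409) = 0.351987
  k3 = f(0.195000, -0.529026) = 0.352715
  k4 = f(0.260000, -0.506052) = 0.342694
  w ← -0.551905 + (0.13/6)·(k1 + 2k2 + 2k3 + k4) = -0.506111
w(0.26) ≈ -0.5061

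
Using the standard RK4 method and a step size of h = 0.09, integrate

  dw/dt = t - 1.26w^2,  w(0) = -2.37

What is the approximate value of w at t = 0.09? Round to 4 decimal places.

RK4: k1 = f(t_n, w_n); k2 = f(t_n + h/2, w_n + (h/2)·k1); k3 = f(t_n + h/2, w_n + (h/2)·k2); k4 = f(t_n + h, w_n + h·k3); w_{n+1} = w_n + (h/6)·(k1 + 2k2 + 2k3 + k4).
t=0.000000, w=-2.370000:
  k1 = f(0.000000, -2.370000) = -7.077294
  k2 = f(0.045000, -2.688478) = -9.062173
  k3 = f(0.045000, -2.777798) = -9.677362
  k4 = f(0.090000, -3.240963) = -13.144837
  w ← -2.370000 + (0.09/6)·(k1 + 2k2 + 2k3 + k4) = -3.235518
w(0.09) ≈ -3.2355

-3.2355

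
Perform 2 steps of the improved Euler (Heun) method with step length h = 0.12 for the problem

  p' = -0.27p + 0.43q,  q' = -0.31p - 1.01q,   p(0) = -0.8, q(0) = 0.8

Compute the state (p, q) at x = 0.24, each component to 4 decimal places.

Heun on (p,q): k1 = f(x_n, state_n); k2 = f(x_n + h, state_n + h·k1); state_{n+1} = state_n + (h/2)·(k1 + k2).
0.000000: (-0.800000, 0.800000)
  k1 = (0.560000, -0.560000)
  predictor → (-0.732800, 0.732800)
  k2 = (0.512960, -0.512960)
  → (-0.735622, 0.735622)
0.120000: (-0.735622, 0.735622)
  k1 = (0.514936, -0.514936)
  predictor → (-0.673830, 0.673830)
  k2 = (0.471681, -0.471681)
  → (-0.676425, 0.676425)
(p(0.24), q(0.24)) ≈ (-0.6764, 0.6764)

-0.6764, 0.6764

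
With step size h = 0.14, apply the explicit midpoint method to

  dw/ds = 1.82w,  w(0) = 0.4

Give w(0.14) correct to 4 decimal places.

0.5149

Midpoint: k1 = f(s_n, w_n); k2 = f(s_n + h/2, w_n + (h/2)·k1); w_{n+1} = w_n + h·k2.
s=0.000000, w=0.400000:
  k1 = f(0.000000, 0.400000) = 0.728000
  k2 = f(0.070000, 0.450960) = 0.820747
  w ← 0.400000 + 0.14·0.820747 = 0.514905
w(0.14) ≈ 0.5149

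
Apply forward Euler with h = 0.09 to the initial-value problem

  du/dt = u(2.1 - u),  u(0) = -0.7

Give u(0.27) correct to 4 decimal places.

-1.4323

Euler: u_{n+1} = u_n + h·f(t_n, u_n).
t=0.000000, u=-0.700000: f=-1.960000 → u ← -0.700000 + 0.09·(-1.960000) = -0.876400
t=0.090000, u=-0.876400: f=-2.608517 → u ← -0.876400 + 0.09·(-2.608517) = -1.111167
t=0.180000, u=-1.111167: f=-3.568141 → u ← -1.111167 + 0.09·(-3.568141) = -1.432299
u(0.27) ≈ -1.4323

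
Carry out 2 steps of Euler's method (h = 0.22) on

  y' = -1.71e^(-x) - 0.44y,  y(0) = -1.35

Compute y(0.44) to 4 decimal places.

Euler: y_{n+1} = y_n + h·f(x_n, y_n).
x=0.000000, y=-1.350000: f=-1.116000 → y ← -1.350000 + 0.22·(-1.116000) = -1.595520
x=0.220000, y=-1.595520: f=-0.670278 → y ← -1.595520 + 0.22·(-0.670278) = -1.742981
y(0.44) ≈ -1.7430

-1.7430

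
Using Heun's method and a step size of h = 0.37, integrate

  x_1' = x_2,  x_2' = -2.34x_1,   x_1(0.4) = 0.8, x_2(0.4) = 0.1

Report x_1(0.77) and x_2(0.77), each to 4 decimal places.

0.7089, -0.6087

Heun on (x_1,x_2): k1 = f(s_n, state_n); k2 = f(s_n + h, state_n + h·k1); state_{n+1} = state_n + (h/2)·(k1 + k2).
0.400000: (0.800000, 0.100000)
  k1 = (0.100000, -1.872000)
  predictor → (0.837000, -0.592640)
  k2 = (-0.592640, -1.958580)
  → (0.708862, -0.608657)
(x_1(0.77), x_2(0.77)) ≈ (0.7089, -0.6087)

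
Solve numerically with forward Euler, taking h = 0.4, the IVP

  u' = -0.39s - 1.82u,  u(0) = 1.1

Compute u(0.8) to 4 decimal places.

Euler: u_{n+1} = u_n + h·f(s_n, u_n).
s=0.000000, u=1.100000: f=-2.002000 → u ← 1.100000 + 0.4·(-2.002000) = 0.299200
s=0.400000, u=0.299200: f=-0.700544 → u ← 0.299200 + 0.4·(-0.700544) = 0.018982
u(0.8) ≈ 0.0190

0.0190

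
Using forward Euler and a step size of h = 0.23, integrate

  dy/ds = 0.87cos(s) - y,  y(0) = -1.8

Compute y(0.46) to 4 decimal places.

Euler: y_{n+1} = y_n + h·f(s_n, y_n).
s=0.000000, y=-1.800000: f=2.670000 → y ← -1.800000 + 0.23·2.670000 = -1.185900
s=0.230000, y=-1.185900: f=2.032990 → y ← -1.185900 + 0.23·2.032990 = -0.718312
y(0.46) ≈ -0.7183

-0.7183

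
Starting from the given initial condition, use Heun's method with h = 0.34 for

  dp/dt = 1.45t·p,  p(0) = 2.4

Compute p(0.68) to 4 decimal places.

3.3282

Heun: k1 = f(t_n, p_n); k2 = f(t_n + h, p_n + h·k1); p_{n+1} = p_n + (h/2)·(k1 + k2).
t=0.000000, p=2.400000:
  k1 = f(0.000000, 2.400000) = 0.000000
  k2 = f(0.340000, 2.400000) = 1.183200
  p ← 2.400000 + (0.34/2)·(0.000000 + 1.183200) = 2.601144
t=0.340000, p=2.601144:
  k1 = f(0.340000, 2.601144) = 1.282364
  k2 = f(0.680000, 3.037148) = 2.994628
  p ← 2.601144 + (0.34/2)·(1.282364 + 2.994628) = 3.328233
p(0.68) ≈ 3.3282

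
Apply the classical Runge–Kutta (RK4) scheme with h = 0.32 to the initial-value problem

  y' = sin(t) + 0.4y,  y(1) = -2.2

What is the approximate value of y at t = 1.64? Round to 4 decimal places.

RK4: k1 = f(t_n, y_n); k2 = f(t_n + h/2, y_n + (h/2)·k1); k3 = f(t_n + h/2, y_n + (h/2)·k2); k4 = f(t_n + h, y_n + h·k3); y_{n+1} = y_n + (h/6)·(k1 + 2k2 + 2k3 + k4).
t=1.000000, y=-2.200000:
  k1 = f(1.000000, -2.200000) = -0.038529
  k2 = f(1.160000, -2.206165) = 0.034337
  k3 = f(1.160000, -2.194506) = 0.039001
  k4 = f(1.320000, -2.187520) = 0.093707
  y ← -2.200000 + (0.32/6)·(k1 + 2k2 + 2k3 + k4) = -2.189234
t=1.320000, y=-2.189234:
  k1 = f(1.320000, -2.189234) = 0.093021
  k2 = f(1.480000, -2.174351) = 0.126140
  k3 = f(1.480000, -2.169052) = 0.128260
  k4 = f(1.640000, -2.148191) = 0.138330
  y ← -2.189234 + (0.32/6)·(k1 + 2k2 + 2k3 + k4) = -2.149760
y(1.64) ≈ -2.1498

-2.1498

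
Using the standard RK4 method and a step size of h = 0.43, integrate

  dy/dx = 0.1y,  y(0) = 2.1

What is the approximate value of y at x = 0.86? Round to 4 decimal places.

RK4: k1 = f(x_n, y_n); k2 = f(x_n + h/2, y_n + (h/2)·k1); k3 = f(x_n + h/2, y_n + (h/2)·k2); k4 = f(x_n + h, y_n + h·k3); y_{n+1} = y_n + (h/6)·(k1 + 2k2 + 2k3 + k4).
x=0.000000, y=2.100000:
  k1 = f(0.000000, 2.100000) = 0.210000
  k2 = f(0.215000, 2.145150) = 0.214515
  k3 = f(0.215000, 2.146121) = 0.214612
  k4 = f(0.430000, 2.192283) = 0.219228
  y ← 2.100000 + (0.43/6)·(k1 + 2k2 + 2k3 + k4) = 2.192270
x=0.430000, y=2.192270:
  k1 = f(0.430000, 2.192270) = 0.219227
  k2 = f(0.645000, 2.239403) = 0.223940
  k3 = f(0.645000, 2.240417) = 0.224042
  k4 = f(0.860000, 2.288607) = 0.228861
  y ← 2.192270 + (0.43/6)·(k1 + 2k2 + 2k3 + k4) = 2.288593
y(0.86) ≈ 2.2886

2.2886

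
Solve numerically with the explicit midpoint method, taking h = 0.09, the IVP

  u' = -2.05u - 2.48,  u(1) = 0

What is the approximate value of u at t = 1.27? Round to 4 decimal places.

Midpoint: k1 = f(t_n, u_n); k2 = f(t_n + h/2, u_n + (h/2)·k1); u_{n+1} = u_n + h·k2.
t=1.000000, u=0.000000:
  k1 = f(1.000000, 0.000000) = -2.480000
  k2 = f(1.045000, -0.111600) = -2.251220
  u ← 0.000000 + 0.09·(-2.251220) = -0.202610
t=1.090000, u=-0.202610:
  k1 = f(1.090000, -0.202610) = -2.064650
  k2 = f(1.135000, -0.295519) = -1.874186
  u ← -0.202610 + 0.09·(-1.874186) = -0.371287
t=1.180000, u=-0.371287:
  k1 = f(1.180000, -0.371287) = -1.718863
  k2 = f(1.225000, -0.448635) = -1.560298
  u ← -0.371287 + 0.09·(-1.560298) = -0.511713
u(1.27) ≈ -0.5117

-0.5117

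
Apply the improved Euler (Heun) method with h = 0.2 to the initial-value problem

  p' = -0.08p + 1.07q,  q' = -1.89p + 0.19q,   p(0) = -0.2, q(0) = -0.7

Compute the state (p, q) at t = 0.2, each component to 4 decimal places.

-0.3402, -0.6224

Heun on (p,q): k1 = f(t_n, state_n); k2 = f(t_n + h, state_n + h·k1); state_{n+1} = state_n + (h/2)·(k1 + k2).
0.000000: (-0.200000, -0.700000)
  k1 = (-0.733000, 0.245000)
  predictor → (-0.346600, -0.651000)
  k2 = (-0.668842, 0.531384)
  → (-0.340184, -0.622362)
(p(0.2), q(0.2)) ≈ (-0.3402, -0.6224)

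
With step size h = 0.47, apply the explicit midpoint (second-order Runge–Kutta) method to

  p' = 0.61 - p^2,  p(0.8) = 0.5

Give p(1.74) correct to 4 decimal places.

Midpoint: k1 = f(x_n, p_n); k2 = f(x_n + h/2, p_n + (h/2)·k1); p_{n+1} = p_n + h·k2.
x=0.800000, p=0.500000:
  k1 = f(0.800000, 0.500000) = 0.360000
  k2 = f(1.035000, 0.584600) = 0.268243
  p ← 0.500000 + 0.47·0.268243 = 0.626074
x=1.270000, p=0.626074:
  k1 = f(1.270000, 0.626074) = 0.218031
  k2 = f(1.505000, 0.677311) = 0.151249
  p ← 0.626074 + 0.47·0.151249 = 0.697161
p(1.74) ≈ 0.6972

0.6972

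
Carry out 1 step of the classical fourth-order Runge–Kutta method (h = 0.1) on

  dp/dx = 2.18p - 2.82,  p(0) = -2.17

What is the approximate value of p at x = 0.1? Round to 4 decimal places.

-3.0137

RK4: k1 = f(x_n, p_n); k2 = f(x_n + h/2, p_n + (h/2)·k1); k3 = f(x_n + h/2, p_n + (h/2)·k2); k4 = f(x_n + h, p_n + h·k3); p_{n+1} = p_n + (h/6)·(k1 + 2k2 + 2k3 + k4).
x=0.000000, p=-2.170000:
  k1 = f(0.000000, -2.170000) = -7.550600
  k2 = f(0.050000, -2.547530) = -8.373615
  k3 = f(0.050000, -2.588681) = -8.463324
  k4 = f(0.100000, -3.016332) = -9.395605
  p ← -2.170000 + (0.1/6)·(k1 + 2k2 + 2k3 + k4) = -3.013668
p(0.1) ≈ -3.0137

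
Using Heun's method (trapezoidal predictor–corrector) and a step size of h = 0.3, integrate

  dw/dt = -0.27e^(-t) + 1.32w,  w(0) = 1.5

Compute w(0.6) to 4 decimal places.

Heun: k1 = f(t_n, w_n); k2 = f(t_n + h, w_n + h·k1); w_{n+1} = w_n + (h/2)·(k1 + k2).
t=0.000000, w=1.500000:
  k1 = f(0.000000, 1.500000) = 1.710000
  k2 = f(0.300000, 2.013000) = 2.457139
  w ← 1.500000 + (0.3/2)·(1.710000 + 2.457139) = 2.125071
t=0.300000, w=2.125071:
  k1 = f(0.300000, 2.125071) = 2.605073
  k2 = f(0.600000, 2.906593) = 3.688523
  w ← 2.125071 + (0.3/2)·(2.605073 + 3.688523) = 3.069110
w(0.6) ≈ 3.0691

3.0691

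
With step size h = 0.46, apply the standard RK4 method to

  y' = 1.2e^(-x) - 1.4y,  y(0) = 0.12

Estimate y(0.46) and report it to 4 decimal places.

0.3803

RK4: k1 = f(x_n, y_n); k2 = f(x_n + h/2, y_n + (h/2)·k1); k3 = f(x_n + h/2, y_n + (h/2)·k2); k4 = f(x_n + h, y_n + h·k3); y_{n+1} = y_n + (h/6)·(k1 + 2k2 + 2k3 + k4).
x=0.000000, y=0.120000:
  k1 = f(0.000000, 0.120000) = 1.032000
  k2 = f(0.230000, 0.357360) = 0.453136
  k3 = f(0.230000, 0.224221) = 0.639530
  k4 = f(0.460000, 0.414184) = 0.177683
  y ← 0.120000 + (0.46/6)·(k1 + 2k2 + 2k3 + k4) = 0.380285
y(0.46) ≈ 0.3803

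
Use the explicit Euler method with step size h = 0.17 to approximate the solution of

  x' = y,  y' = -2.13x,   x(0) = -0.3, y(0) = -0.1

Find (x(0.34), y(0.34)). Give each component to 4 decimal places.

-0.3155, 0.1234

Euler on (x,y): x_{n+1} = x_n + h·x', y_{n+1} = y_n + h·y'.
0.000000: (-0.300000, -0.100000); f=(-0.100000, 0.639000) → (-0.317000, 0.008630)
0.170000: (-0.317000, 0.008630); f=(0.008630, 0.675210) → (-0.315533, 0.123416)
(x(0.34), y(0.34)) ≈ (-0.3155, 0.1234)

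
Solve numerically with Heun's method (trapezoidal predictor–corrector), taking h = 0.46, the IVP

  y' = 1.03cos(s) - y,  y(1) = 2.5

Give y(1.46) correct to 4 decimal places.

Heun: k1 = f(s_n, y_n); k2 = f(s_n + h, y_n + h·k1); y_{n+1} = y_n + (h/2)·(k1 + k2).
s=1.000000, y=2.500000:
  k1 = f(1.000000, 2.500000) = -1.943489
  k2 = f(1.460000, 1.605995) = -1.492108
  y ← 2.500000 + (0.46/2)·(-1.943489 + (-1.492108)) = 1.709813
y(1.46) ≈ 1.7098

1.7098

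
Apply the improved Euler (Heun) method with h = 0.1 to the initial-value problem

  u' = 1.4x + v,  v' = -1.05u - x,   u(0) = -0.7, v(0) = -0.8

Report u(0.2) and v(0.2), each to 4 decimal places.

-0.8175, -0.6584

Heun on (u,v): k1 = f(x_n, state_n); k2 = f(x_n + h, state_n + h·k1); state_{n+1} = state_n + (h/2)·(k1 + k2).
0.000000: (-0.700000, -0.800000)
  k1 = (-0.800000, 0.735000)
  predictor → (-0.780000, -0.726500)
  k2 = (-0.586500, 0.719000)
  → (-0.769325, -0.727300)
0.100000: (-0.769325, -0.727300)
  k1 = (-0.587300, 0.707791)
  predictor → (-0.828055, -0.656521)
  k2 = (-0.376521, 0.669458)
  → (-0.817516, -0.658438)
(u(0.2), v(0.2)) ≈ (-0.8175, -0.6584)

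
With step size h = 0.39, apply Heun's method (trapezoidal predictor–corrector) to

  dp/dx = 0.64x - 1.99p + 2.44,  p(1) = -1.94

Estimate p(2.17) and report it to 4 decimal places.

1.2809

Heun: k1 = f(x_n, p_n); k2 = f(x_n + h, p_n + h·k1); p_{n+1} = p_n + (h/2)·(k1 + k2).
x=1.000000, p=-1.940000:
  k1 = f(1.000000, -1.940000) = 6.940600
  k2 = f(1.390000, 0.766834) = 1.803600
  p ← -1.940000 + (0.39/2)·(6.940600 + 1.803600) = -0.234881
x=1.390000, p=-0.234881:
  k1 = f(1.390000, -0.234881) = 3.797013
  k2 = f(1.780000, 1.245954) = 1.099751
  p ← -0.234881 + (0.39/2)·(3.797013 + 1.099751) = 0.719988
x=1.780000, p=0.719988:
  k1 = f(1.780000, 0.719988) = 2.146424
  k2 = f(2.170000, 1.557093) = 0.730184
  p ← 0.719988 + (0.39/2)·(2.146424 + 0.730184) = 1.280927
p(2.17) ≈ 1.2809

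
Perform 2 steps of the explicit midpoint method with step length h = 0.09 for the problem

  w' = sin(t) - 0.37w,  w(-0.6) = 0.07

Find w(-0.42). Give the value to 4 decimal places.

Midpoint: k1 = f(t_n, w_n); k2 = f(t_n + h/2, w_n + (h/2)·k1); w_{n+1} = w_n + h·k2.
t=-0.600000, w=0.070000:
  k1 = f(-0.600000, 0.070000) = -0.590542
  k2 = f(-0.555000, 0.043426) = -0.543011
  w ← 0.070000 + 0.09·(-0.543011) = 0.021129
t=-0.510000, w=0.021129:
  k1 = f(-0.510000, 0.021129) = -0.495995
  k2 = f(-0.465000, -0.001191) = -0.447982
  w ← 0.021129 + 0.09·(-0.447982) = -0.019189
w(-0.42) ≈ -0.0192

-0.0192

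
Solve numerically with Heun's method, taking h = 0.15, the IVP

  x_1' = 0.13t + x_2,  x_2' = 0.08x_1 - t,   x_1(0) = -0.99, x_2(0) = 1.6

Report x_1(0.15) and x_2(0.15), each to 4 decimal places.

Heun on (x_1,x_2): k1 = f(t_n, state_n); k2 = f(t_n + h, state_n + h·k1); state_{n+1} = state_n + (h/2)·(k1 + k2).
0.000000: (-0.990000, 1.600000)
  k1 = (1.600000, -0.079200)
  predictor → (-0.750000, 1.588120)
  k2 = (1.607620, -0.210000)
  → (-0.749428, 1.578310)
(x_1(0.15), x_2(0.15)) ≈ (-0.7494, 1.5783)

-0.7494, 1.5783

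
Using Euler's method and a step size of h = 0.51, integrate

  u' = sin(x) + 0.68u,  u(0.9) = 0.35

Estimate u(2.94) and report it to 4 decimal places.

4.0191

Euler: u_{n+1} = u_n + h·f(x_n, u_n).
x=0.900000, u=0.350000: f=1.021327 → u ← 0.350000 + 0.51·1.021327 = 0.870877
x=1.410000, u=0.870877: f=1.579296 → u ← 0.870877 + 0.51·1.579296 = 1.676318
x=1.920000, u=1.676318: f=2.079542 → u ← 1.676318 + 0.51·2.079542 = 2.736884
x=2.430000, u=2.736884: f=2.514122 → u ← 2.736884 + 0.51·2.514122 = 4.019086
u(2.94) ≈ 4.0191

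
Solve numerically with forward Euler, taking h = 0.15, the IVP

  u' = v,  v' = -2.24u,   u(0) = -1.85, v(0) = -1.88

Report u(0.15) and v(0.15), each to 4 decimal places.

Euler on (u,v): u_{n+1} = u_n + h·u', v_{n+1} = v_n + h·v'.
0.000000: (-1.850000, -1.880000); f=(-1.880000, 4.144000) → (-2.132000, -1.258400)
(u(0.15), v(0.15)) ≈ (-2.1320, -1.2584)

-2.1320, -1.2584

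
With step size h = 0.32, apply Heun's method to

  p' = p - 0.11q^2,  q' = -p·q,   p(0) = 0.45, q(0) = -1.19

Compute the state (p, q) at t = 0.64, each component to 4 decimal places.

0.7398, -0.8291

Heun on (p,q): k1 = f(t_n, state_n); k2 = f(t_n + h, state_n + h·k1); state_{n+1} = state_n + (h/2)·(k1 + k2).
0.000000: (0.450000, -1.190000)
  k1 = (0.294229, 0.535500)
  predictor → (0.544153, -1.018640)
  k2 = (0.430014, 0.554296)
  → (0.565879, -1.015633)
0.320000: (0.565879, -1.015633)
  k1 = (0.452413, 0.574725)
  predictor → (0.710651, -0.831721)
  k2 = (0.634558, 0.591063)
  → (0.739794, -0.829106)
(p(0.64), q(0.64)) ≈ (0.7398, -0.8291)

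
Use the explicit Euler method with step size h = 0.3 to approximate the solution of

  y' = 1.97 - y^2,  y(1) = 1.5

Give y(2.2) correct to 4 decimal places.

Euler: y_{n+1} = y_n + h·f(t_n, y_n).
t=1.000000, y=1.500000: f=-0.280000 → y ← 1.500000 + 0.3·(-0.280000) = 1.416000
t=1.300000, y=1.416000: f=-0.035056 → y ← 1.416000 + 0.3·(-0.035056) = 1.405483
t=1.600000, y=1.405483: f=-0.005383 → y ← 1.405483 + 0.3·(-0.005383) = 1.403868
t=1.900000, y=1.403868: f=-0.000846 → y ← 1.403868 + 0.3·(-0.000846) = 1.403614
y(2.2) ≈ 1.4036

1.4036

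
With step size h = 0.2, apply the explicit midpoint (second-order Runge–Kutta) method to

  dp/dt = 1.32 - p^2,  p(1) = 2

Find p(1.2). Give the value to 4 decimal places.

1.6640

Midpoint: k1 = f(t_n, p_n); k2 = f(t_n + h/2, p_n + (h/2)·k1); p_{n+1} = p_n + h·k2.
t=1.000000, p=2.000000:
  k1 = f(1.000000, 2.000000) = -2.680000
  k2 = f(1.100000, 1.732000) = -1.679824
  p ← 2.000000 + 0.2·(-1.679824) = 1.664035
p(1.2) ≈ 1.6640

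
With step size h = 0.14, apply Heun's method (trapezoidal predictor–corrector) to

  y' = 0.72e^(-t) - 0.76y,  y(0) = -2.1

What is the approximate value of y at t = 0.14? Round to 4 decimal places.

Heun: k1 = f(t_n, y_n); k2 = f(t_n + h, y_n + h·k1); y_{n+1} = y_n + (h/2)·(k1 + k2).
t=0.000000, y=-2.100000:
  k1 = f(0.000000, -2.100000) = 2.316000
  k2 = f(0.140000, -1.775760) = 1.975516
  y ← -2.100000 + (0.14/2)·(2.316000 + 1.975516) = -1.799594
y(0.14) ≈ -1.7996

-1.7996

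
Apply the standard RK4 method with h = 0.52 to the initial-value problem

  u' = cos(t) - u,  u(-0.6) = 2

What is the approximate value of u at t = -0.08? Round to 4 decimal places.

1.5704

RK4: k1 = f(t_n, u_n); k2 = f(t_n + h/2, u_n + (h/2)·k1); k3 = f(t_n + h/2, u_n + (h/2)·k2); k4 = f(t_n + h, u_n + h·k3); u_{n+1} = u_n + (h/6)·(k1 + 2k2 + 2k3 + k4).
t=-0.600000, u=2.000000:
  k1 = f(-0.600000, 2.000000) = -1.174664
  k2 = f(-0.340000, 1.694587) = -0.751833
  k3 = f(-0.340000, 1.804524) = -0.861769
  k4 = f(-0.080000, 1.551880) = -0.555078
  u ← 2.000000 + (0.52/6)·(k1 + 2k2 + 2k3 + k4) = 1.570398
u(-0.08) ≈ 1.5704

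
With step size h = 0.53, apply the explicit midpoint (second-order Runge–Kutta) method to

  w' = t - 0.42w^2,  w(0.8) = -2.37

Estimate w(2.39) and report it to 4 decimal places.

Midpoint: k1 = f(t_n, w_n); k2 = f(t_n + h/2, w_n + (h/2)·k1); w_{n+1} = w_n + h·k2.
t=0.800000, w=-2.370000:
  k1 = f(0.800000, -2.370000) = -1.559098
  k2 = f(1.065000, -2.783161) = -2.188314
  w ← -2.370000 + 0.53·(-2.188314) = -3.529806
t=1.330000, w=-3.529806:
  k1 = f(1.330000, -3.529806) = -3.903004
  k2 = f(1.595000, -4.564102) = -7.154032
  w ← -3.529806 + 0.53·(-7.154032) = -7.321443
t=1.860000, w=-7.321443:
  k1 = f(1.860000, -7.321443) = -20.653483
  k2 = f(2.125000, -12.794616) = -66.629927
  w ← -7.321443 + 0.53·(-66.629927) = -42.635305
w(2.39) ≈ -42.6353

-42.6353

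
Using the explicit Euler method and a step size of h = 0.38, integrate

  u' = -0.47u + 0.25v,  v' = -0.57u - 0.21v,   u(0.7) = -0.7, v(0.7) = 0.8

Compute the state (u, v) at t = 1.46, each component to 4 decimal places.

Euler on (u,v): u_{n+1} = u_n + h·u', v_{n+1} = v_n + h·v'.
0.700000: (-0.700000, 0.800000); f=(0.529000, 0.231000) → (-0.498980, 0.887780)
1.080000: (-0.498980, 0.887780); f=(0.456466, 0.097985) → (-0.325523, 0.925014)
(u(1.46), v(1.46)) ≈ (-0.3255, 0.9250)

-0.3255, 0.9250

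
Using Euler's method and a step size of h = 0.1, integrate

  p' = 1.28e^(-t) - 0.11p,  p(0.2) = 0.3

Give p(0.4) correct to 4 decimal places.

Euler: p_{n+1} = p_n + h·f(t_n, p_n).
t=0.200000, p=0.300000: f=1.014975 → p ← 0.300000 + 0.1·1.014975 = 0.401498
t=0.300000, p=0.401498: f=0.904083 → p ← 0.401498 + 0.1·0.904083 = 0.491906
p(0.4) ≈ 0.4919

0.4919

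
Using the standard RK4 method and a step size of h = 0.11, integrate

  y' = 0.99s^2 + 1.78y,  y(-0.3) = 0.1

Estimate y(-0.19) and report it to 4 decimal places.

0.1291

RK4: k1 = f(s_n, y_n); k2 = f(s_n + h/2, y_n + (h/2)·k1); k3 = f(s_n + h/2, y_n + (h/2)·k2); k4 = f(s_n + h, y_n + h·k3); y_{n+1} = y_n + (h/6)·(k1 + 2k2 + 2k3 + k4).
s=-0.300000, y=0.100000:
  k1 = f(-0.300000, 0.100000) = 0.267100
  k2 = f(-0.245000, 0.114691) = 0.263574
  k3 = f(-0.245000, 0.114497) = 0.263229
  k4 = f(-0.190000, 0.128955) = 0.265279
  y ← 0.100000 + (0.11/6)·(k1 + 2k2 + 2k3 + k4) = 0.129076
y(-0.19) ≈ 0.1291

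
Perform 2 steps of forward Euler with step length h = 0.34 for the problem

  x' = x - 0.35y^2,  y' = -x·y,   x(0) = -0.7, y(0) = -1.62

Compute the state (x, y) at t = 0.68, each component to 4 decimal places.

-2.1541, -2.8581

Euler on (x,y): x_{n+1} = x_n + h·x', y_{n+1} = y_n + h·y'.
0.000000: (-0.700000, -1.620000); f=(-1.618540, -1.134000) → (-1.250304, -2.005560)
0.340000: (-1.250304, -2.005560); f=(-2.658098, -2.507559) → (-2.154057, -2.858130)
(x(0.68), y(0.68)) ≈ (-2.1541, -2.8581)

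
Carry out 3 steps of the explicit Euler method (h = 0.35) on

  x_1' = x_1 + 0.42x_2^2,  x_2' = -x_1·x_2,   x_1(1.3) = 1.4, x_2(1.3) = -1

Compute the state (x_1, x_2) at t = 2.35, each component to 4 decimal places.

Euler on (x_1,x_2): x_1_{n+1} = x_1_n + h·x_1', x_2_{n+1} = x_2_n + h·x_2'.
1.300000: (1.400000, -1.000000); f=(1.820000, 1.400000) → (2.037000, -0.510000)
1.650000: (2.037000, -0.510000); f=(2.146242, 1.038870) → (2.788185, -0.146396)
2.000000: (2.788185, -0.146396); f=(2.797186, 0.408178) → (3.767200, -0.003533)
(x_1(2.35), x_2(2.35)) ≈ (3.7672, -0.0035)

3.7672, -0.0035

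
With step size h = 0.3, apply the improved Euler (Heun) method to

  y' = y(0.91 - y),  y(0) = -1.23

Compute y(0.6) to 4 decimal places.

Heun: k1 = f(t_n, y_n); k2 = f(t_n + h, y_n + h·k1); y_{n+1} = y_n + (h/2)·(k1 + k2).
t=0.000000, y=-1.230000:
  k1 = f(0.000000, -1.230000) = -2.632200
  k2 = f(0.300000, -2.019660) = -5.916917
  y ← -1.230000 + (0.3/2)·(-2.632200 + (-5.916917)) = -2.512368
t=0.300000, y=-2.512368:
  k1 = f(0.300000, -2.512368) = -8.598245
  k2 = f(0.600000, -5.091841) = -30.560422
  y ← -2.512368 + (0.3/2)·(-8.598245 + (-30.560422)) = -8.386168
y(0.6) ≈ -8.3862

-8.3862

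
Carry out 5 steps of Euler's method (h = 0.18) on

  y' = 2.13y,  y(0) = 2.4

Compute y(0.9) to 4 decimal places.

12.1605

Euler: y_{n+1} = y_n + h·f(x_n, y_n).
x=0.000000, y=2.400000: f=5.112000 → y ← 2.400000 + 0.18·5.112000 = 3.320160
x=0.180000, y=3.320160: f=7.071941 → y ← 3.320160 + 0.18·7.071941 = 4.593109
x=0.360000, y=4.593109: f=9.783323 → y ← 4.593109 + 0.18·9.783323 = 6.354107
x=0.540000, y=6.354107: f=13.534249 → y ← 6.354107 + 0.18·13.534249 = 8.790272
x=0.720000, y=8.790272: f=18.723280 → y ← 8.790272 + 0.18·18.723280 = 12.160463
y(0.9) ≈ 12.1605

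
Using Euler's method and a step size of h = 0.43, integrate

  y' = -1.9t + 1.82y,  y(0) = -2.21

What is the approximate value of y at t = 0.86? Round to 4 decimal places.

Euler: y_{n+1} = y_n + h·f(t_n, y_n).
t=0.000000, y=-2.210000: f=-4.022200 → y ← -2.210000 + 0.43·(-4.022200) = -3.939546
t=0.430000, y=-3.939546: f=-7.986974 → y ← -3.939546 + 0.43·(-7.986974) = -7.373945
y(0.86) ≈ -7.3739

-7.3739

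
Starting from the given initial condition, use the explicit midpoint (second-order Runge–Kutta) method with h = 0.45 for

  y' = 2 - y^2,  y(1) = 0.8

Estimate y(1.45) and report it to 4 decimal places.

1.1495

Midpoint: k1 = f(x_n, y_n); k2 = f(x_n + h/2, y_n + (h/2)·k1); y_{n+1} = y_n + h·k2.
x=1.000000, y=0.800000:
  k1 = f(1.000000, 0.800000) = 1.360000
  k2 = f(1.225000, 1.106000) = 0.776764
  y ← 0.800000 + 0.45·0.776764 = 1.149544
y(1.45) ≈ 1.1495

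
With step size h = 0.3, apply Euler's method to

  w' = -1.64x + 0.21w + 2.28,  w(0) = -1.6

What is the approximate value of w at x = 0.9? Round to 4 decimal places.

-0.1900

Euler: w_{n+1} = w_n + h·f(x_n, w_n).
x=0.000000, w=-1.600000: f=1.944000 → w ← -1.600000 + 0.3·1.944000 = -1.016800
x=0.300000, w=-1.016800: f=1.574472 → w ← -1.016800 + 0.3·1.574472 = -0.544458
x=0.600000, w=-0.544458: f=1.181664 → w ← -0.544458 + 0.3·1.181664 = -0.189959
w(0.9) ≈ -0.1900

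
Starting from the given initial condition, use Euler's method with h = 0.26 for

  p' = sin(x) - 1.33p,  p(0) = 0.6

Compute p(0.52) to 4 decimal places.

Euler: p_{n+1} = p_n + h·f(x_n, p_n).
x=0.000000, p=0.600000: f=-0.798000 → p ← 0.600000 + 0.26·(-0.798000) = 0.392520
x=0.260000, p=0.392520: f=-0.264971 → p ← 0.392520 + 0.26·(-0.264971) = 0.323628
p(0.52) ≈ 0.3236

0.3236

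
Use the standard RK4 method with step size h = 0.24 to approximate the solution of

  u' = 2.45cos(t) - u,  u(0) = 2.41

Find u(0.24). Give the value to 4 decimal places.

2.4132

RK4: k1 = f(t_n, u_n); k2 = f(t_n + h/2, u_n + (h/2)·k1); k3 = f(t_n + h/2, u_n + (h/2)·k2); k4 = f(t_n + h, u_n + h·k3); u_{n+1} = u_n + (h/6)·(k1 + 2k2 + 2k3 + k4).
t=0.000000, u=2.410000:
  k1 = f(0.000000, 2.410000) = 0.040000
  k2 = f(0.120000, 2.414800) = 0.017581
  k3 = f(0.120000, 2.412110) = 0.020271
  k4 = f(0.240000, 2.414865) = -0.035087
  u ← 2.410000 + (0.24/6)·(k1 + 2k2 + 2k3 + k4) = 2.413225
u(0.24) ≈ 2.4132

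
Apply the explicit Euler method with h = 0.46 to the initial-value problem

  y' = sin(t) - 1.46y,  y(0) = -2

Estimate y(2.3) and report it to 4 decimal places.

0.6308

Euler: y_{n+1} = y_n + h·f(t_n, y_n).
t=0.000000, y=-2.000000: f=2.920000 → y ← -2.000000 + 0.46·2.920000 = -0.656800
t=0.460000, y=-0.656800: f=1.402876 → y ← -0.656800 + 0.46·1.402876 = -0.011477
t=0.920000, y=-0.011477: f=0.812358 → y ← -0.011477 + 0.46·0.812358 = 0.362208
t=1.380000, y=0.362208: f=0.453030 → y ← 0.362208 + 0.46·0.453030 = 0.570602
t=1.840000, y=0.570602: f=0.130905 → y ← 0.570602 + 0.46·0.130905 = 0.630818
y(2.3) ≈ 0.6308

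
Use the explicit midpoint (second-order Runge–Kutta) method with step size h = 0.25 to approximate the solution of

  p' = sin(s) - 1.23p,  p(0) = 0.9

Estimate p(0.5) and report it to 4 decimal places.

Midpoint: k1 = f(s_n, p_n); k2 = f(s_n + h/2, p_n + (h/2)·k1); p_{n+1} = p_n + h·k2.
s=0.000000, p=0.900000:
  k1 = f(0.000000, 0.900000) = -1.107000
  k2 = f(0.125000, 0.761625) = -0.812124
  p ← 0.900000 + 0.25·(-0.812124) = 0.696969
s=0.250000, p=0.696969:
  k1 = f(0.250000, 0.696969) = -0.609868
  k2 = f(0.375000, 0.620736) = -0.397232
  p ← 0.696969 + 0.25·(-0.397232) = 0.597661
p(0.5) ≈ 0.5977

0.5977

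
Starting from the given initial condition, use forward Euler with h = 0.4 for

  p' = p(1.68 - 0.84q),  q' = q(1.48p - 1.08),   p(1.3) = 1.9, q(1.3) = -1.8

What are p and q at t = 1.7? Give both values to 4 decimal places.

Euler on (p,q): p_{n+1} = p_n + h·p', q_{n+1} = q_n + h·q'.
1.300000: (1.900000, -1.800000); f=(6.064800, -3.117600) → (4.325920, -3.047040)
(p(1.7), q(1.7)) ≈ (4.3259, -3.0470)

4.3259, -3.0470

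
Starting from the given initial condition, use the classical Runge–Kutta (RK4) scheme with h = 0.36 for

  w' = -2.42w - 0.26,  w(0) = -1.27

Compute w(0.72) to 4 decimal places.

-0.3146

RK4: k1 = f(t_n, w_n); k2 = f(t_n + h/2, w_n + (h/2)·k1); k3 = f(t_n + h/2, w_n + (h/2)·k2); k4 = f(t_n + h, w_n + h·k3); w_{n+1} = w_n + (h/6)·(k1 + 2k2 + 2k3 + k4).
t=0.000000, w=-1.270000:
  k1 = f(0.000000, -1.270000) = 2.813400
  k2 = f(0.180000, -0.763588) = 1.587883
  k3 = f(0.180000, -0.984181) = 2.121718
  k4 = f(0.360000, -0.506181) = 0.964959
  w ← -1.270000 + (0.36/6)·(k1 + 2k2 + 2k3 + k4) = -0.598146
t=0.360000, w=-0.598146:
  k1 = f(0.360000, -0.598146) = 1.187514
  k2 = f(0.540000, -0.384394) = 0.670233
  k3 = f(0.540000, -0.477504) = 0.895561
  k4 = f(0.720000, -0.275744) = 0.407302
  w ← -0.598146 + (0.36/6)·(k1 + 2k2 + 2k3 + k4) = -0.314562
w(0.72) ≈ -0.3146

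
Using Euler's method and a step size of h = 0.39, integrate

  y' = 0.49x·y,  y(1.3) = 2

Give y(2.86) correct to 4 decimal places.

6.7952

Euler: y_{n+1} = y_n + h·f(x_n, y_n).
x=1.300000, y=2.000000: f=1.274000 → y ← 2.000000 + 0.39·1.274000 = 2.496860
x=1.690000, y=2.496860: f=2.067650 → y ← 2.496860 + 0.39·2.067650 = 3.303243
x=2.080000, y=3.303243: f=3.366666 → y ← 3.303243 + 0.39·3.366666 = 4.616243
x=2.470000, y=4.616243: f=5.587039 → y ← 4.616243 + 0.39·5.587039 = 6.795188
y(2.86) ≈ 6.7952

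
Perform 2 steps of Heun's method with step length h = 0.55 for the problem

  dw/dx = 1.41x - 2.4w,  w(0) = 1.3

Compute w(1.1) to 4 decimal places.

Heun: k1 = f(x_n, w_n); k2 = f(x_n + h, w_n + h·k1); w_{n+1} = w_n + (h/2)·(k1 + k2).
x=0.000000, w=1.300000:
  k1 = f(0.000000, 1.300000) = -3.120000
  k2 = f(0.550000, -0.416000) = 1.773900
  w ← 1.300000 + (0.55/2)·(-3.120000 + 1.773900) = 0.929822
x=0.550000, w=0.929822:
  k1 = f(0.550000, 0.929822) = -1.456074
  k2 = f(1.100000, 0.128982) = 1.241444
  w ← 0.929822 + (0.55/2)·(-1.456074 + 1.241444) = 0.870799
w(1.1) ≈ 0.8708

0.8708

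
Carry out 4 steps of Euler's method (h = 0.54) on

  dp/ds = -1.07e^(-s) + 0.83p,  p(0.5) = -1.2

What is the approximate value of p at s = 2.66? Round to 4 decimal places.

-7.0128

Euler: p_{n+1} = p_n + h·f(s_n, p_n).
s=0.500000, p=-1.200000: f=-1.644988 → p ← -1.200000 + 0.54·(-1.644988) = -2.088293
s=1.040000, p=-2.088293: f=-2.111480 → p ← -2.088293 + 0.54·(-2.111480) = -3.228493
s=1.580000, p=-3.228493: f=-2.900042 → p ← -3.228493 + 0.54·(-2.900042) = -4.794515
s=2.120000, p=-4.794515: f=-4.107882 → p ← -4.794515 + 0.54·(-4.107882) = -7.012772
p(2.66) ≈ -7.0128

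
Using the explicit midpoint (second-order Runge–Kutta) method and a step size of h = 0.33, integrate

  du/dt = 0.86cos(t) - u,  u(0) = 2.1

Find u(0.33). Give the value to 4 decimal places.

1.7545

Midpoint: k1 = f(t_n, u_n); k2 = f(t_n + h/2, u_n + (h/2)·k1); u_{n+1} = u_n + h·k2.
t=0.000000, u=2.100000:
  k1 = f(0.000000, 2.100000) = -1.240000
  k2 = f(0.165000, 1.895400) = -1.047080
  u ← 2.100000 + 0.33·(-1.047080) = 1.754464
u(0.33) ≈ 1.7545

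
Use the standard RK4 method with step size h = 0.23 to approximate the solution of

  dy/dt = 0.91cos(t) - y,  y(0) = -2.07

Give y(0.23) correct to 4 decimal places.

RK4: k1 = f(t_n, y_n); k2 = f(t_n + h/2, y_n + (h/2)·k1); k3 = f(t_n + h/2, y_n + (h/2)·k2); k4 = f(t_n + h, y_n + h·k3); y_{n+1} = y_n + (h/6)·(k1 + 2k2 + 2k3 + k4).
t=0.000000, y=-2.070000:
  k1 = f(0.000000, -2.070000) = 2.980000
  k2 = f(0.115000, -1.727300) = 2.631289
  k3 = f(0.115000, -1.767402) = 2.671391
  k4 = f(0.230000, -1.455580) = 2.341616
  y ← -2.070000 + (0.23/6)·(k1 + 2k2 + 2k3 + k4) = -1.459466
y(0.23) ≈ -1.4595

-1.4595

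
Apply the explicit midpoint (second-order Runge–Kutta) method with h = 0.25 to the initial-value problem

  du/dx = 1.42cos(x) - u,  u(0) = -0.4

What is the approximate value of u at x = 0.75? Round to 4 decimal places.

0.4706

Midpoint: k1 = f(x_n, u_n); k2 = f(x_n + h/2, u_n + (h/2)·k1); u_{n+1} = u_n + h·k2.
x=0.000000, u=-0.400000:
  k1 = f(0.000000, -0.400000) = 1.820000
  k2 = f(0.125000, -0.172500) = 1.581421
  u ← -0.400000 + 0.25·1.581421 = -0.004645
x=0.250000, u=-0.004645:
  k1 = f(0.250000, -0.004645) = 1.380500
  k2 = f(0.375000, 0.167918) = 1.153403
  u ← -0.004645 + 0.25·1.153403 = 0.283706
x=0.500000, u=0.283706:
  k1 = f(0.500000, 0.283706) = 0.962461
  k2 = f(0.625000, 0.404014) = 0.747554
  u ← 0.283706 + 0.25·0.747554 = 0.470594
u(0.75) ≈ 0.4706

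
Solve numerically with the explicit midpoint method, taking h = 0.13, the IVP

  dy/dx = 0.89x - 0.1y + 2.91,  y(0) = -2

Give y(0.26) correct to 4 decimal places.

Midpoint: k1 = f(x_n, y_n); k2 = f(x_n + h/2, y_n + (h/2)·k1); y_{n+1} = y_n + h·k2.
x=0.000000, y=-2.000000:
  k1 = f(0.000000, -2.000000) = 3.110000
  k2 = f(0.065000, -1.797850) = 3.147635
  y ← -2.000000 + 0.13·3.147635 = -1.590807
x=0.130000, y=-1.590807:
  k1 = f(0.130000, -1.590807) = 3.184781
  k2 = f(0.195000, -1.383797) = 3.221930
  y ← -1.590807 + 0.13·3.221930 = -1.171957
y(0.26) ≈ -1.1720

-1.1720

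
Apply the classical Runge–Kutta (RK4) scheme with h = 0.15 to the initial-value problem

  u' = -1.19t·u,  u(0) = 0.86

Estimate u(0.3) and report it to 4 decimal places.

0.8152

RK4: k1 = f(t_n, u_n); k2 = f(t_n + h/2, u_n + (h/2)·k1); k3 = f(t_n + h/2, u_n + (h/2)·k2); k4 = f(t_n + h, u_n + h·k3); u_{n+1} = u_n + (h/6)·(k1 + 2k2 + 2k3 + k4).
t=0.000000, u=0.860000:
  k1 = f(0.000000, 0.860000) = 0.000000
  k2 = f(0.075000, 0.860000) = -0.076755
  k3 = f(0.075000, 0.854243) = -0.076241
  k4 = f(0.150000, 0.848564) = -0.151469
  u ← 0.860000 + (0.15/6)·(k1 + 2k2 + 2k3 + k4) = 0.848563
t=0.150000, u=0.848563:
  k1 = f(0.150000, 0.848563) = -0.151469
  k2 = f(0.225000, 0.837203) = -0.224161
  k3 = f(0.225000, 0.831751) = -0.222701
  k4 = f(0.300000, 0.815158) = -0.291011
  u ← 0.848563 + (0.15/6)·(k1 + 2k2 + 2k3 + k4) = 0.815158
u(0.3) ≈ 0.8152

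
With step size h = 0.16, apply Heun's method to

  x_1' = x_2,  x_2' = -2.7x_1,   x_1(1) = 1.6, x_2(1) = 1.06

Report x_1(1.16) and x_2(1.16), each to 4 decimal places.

1.7143, 0.3322

Heun on (x_1,x_2): k1 = f(x_n, state_n); k2 = f(x_n + h, state_n + h·k1); state_{n+1} = state_n + (h/2)·(k1 + k2).
1.000000: (1.600000, 1.060000)
  k1 = (1.060000, -4.320000)
  predictor → (1.769600, 0.368800)
  k2 = (0.368800, -4.777920)
  → (1.714304, 0.332166)
(x_1(1.16), x_2(1.16)) ≈ (1.7143, 0.3322)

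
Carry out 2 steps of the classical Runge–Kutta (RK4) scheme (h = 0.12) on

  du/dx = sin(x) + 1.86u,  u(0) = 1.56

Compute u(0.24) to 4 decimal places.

2.4712

RK4: k1 = f(x_n, u_n); k2 = f(x_n + h/2, u_n + (h/2)·k1); k3 = f(x_n + h/2, u_n + (h/2)·k2); k4 = f(x_n + h, u_n + h·k3); u_{n+1} = u_n + (h/6)·(k1 + 2k2 + 2k3 + k4).
x=0.000000, u=1.560000:
  k1 = f(0.000000, 1.560000) = 2.901600
  k2 = f(0.060000, 1.734096) = 3.285383
  k3 = f(0.060000, 1.757123) = 3.328213
  k4 = f(0.120000, 1.959386) = 3.764169
  u ← 1.560000 + (0.12/6)·(k1 + 2k2 + 2k3 + k4) = 1.957859
x=0.120000, u=1.957859:
  k1 = f(0.120000, 1.957859) = 3.761330
  k2 = f(0.180000, 2.183539) = 4.240412
  k3 = f(0.180000, 2.212284) = 4.293878
  k4 = f(0.240000, 2.473125) = 4.837714
  u ← 1.957859 + (0.12/6)·(k1 + 2k2 + 2k3 + k4) = 2.471212
u(0.24) ≈ 2.4712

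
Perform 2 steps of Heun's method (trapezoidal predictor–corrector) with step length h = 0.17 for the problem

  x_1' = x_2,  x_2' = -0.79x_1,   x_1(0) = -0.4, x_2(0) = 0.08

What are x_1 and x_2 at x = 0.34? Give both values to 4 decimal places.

-0.3549, 0.1826

Heun on (x_1,x_2): k1 = f(x_n, state_n); k2 = f(x_n + h, state_n + h·k1); state_{n+1} = state_n + (h/2)·(k1 + k2).
0.000000: (-0.400000, 0.080000)
  k1 = (0.080000, 0.316000)
  predictor → (-0.386400, 0.133720)
  k2 = (0.133720, 0.305256)
  → (-0.381834, 0.132807)
0.170000: (-0.381834, 0.132807)
  k1 = (0.132807, 0.301649)
  predictor → (-0.359257, 0.184087)
  k2 = (0.184087, 0.283813)
  → (-0.354898, 0.182571)
(x_1(0.34), x_2(0.34)) ≈ (-0.3549, 0.1826)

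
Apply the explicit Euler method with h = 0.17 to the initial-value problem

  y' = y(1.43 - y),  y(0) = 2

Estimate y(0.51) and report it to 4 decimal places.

1.6158

Euler: y_{n+1} = y_n + h·f(x_n, y_n).
x=0.000000, y=2.000000: f=-1.140000 → y ← 2.000000 + 0.17·(-1.140000) = 1.806200
x=0.170000, y=1.806200: f=-0.679492 → y ← 1.806200 + 0.17·(-0.679492) = 1.690686
x=0.340000, y=1.690686: f=-0.440739 → y ← 1.690686 + 0.17·(-0.440739) = 1.615761
y(0.51) ≈ 1.6158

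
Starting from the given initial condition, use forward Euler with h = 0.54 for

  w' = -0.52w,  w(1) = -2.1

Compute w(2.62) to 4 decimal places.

Euler: w_{n+1} = w_n + h·f(x_n, w_n).
x=1.000000, w=-2.100000: f=1.092000 → w ← -2.100000 + 0.54·1.092000 = -1.510320
x=1.540000, w=-1.510320: f=0.785366 → w ← -1.510320 + 0.54·0.785366 = -1.086222
x=2.080000, w=-1.086222: f=0.564836 → w ← -1.086222 + 0.54·0.564836 = -0.781211
w(2.62) ≈ -0.7812

-0.7812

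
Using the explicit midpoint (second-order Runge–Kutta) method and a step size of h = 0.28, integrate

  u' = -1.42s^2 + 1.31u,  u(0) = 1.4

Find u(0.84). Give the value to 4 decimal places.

Midpoint: k1 = f(s_n, u_n); k2 = f(s_n + h/2, u_n + (h/2)·k1); u_{n+1} = u_n + h·k2.
s=0.000000, u=1.400000:
  k1 = f(0.000000, 1.400000) = 1.834000
  k2 = f(0.140000, 1.656760) = 2.142524
  u ← 1.400000 + 0.28·2.142524 = 1.999907
s=0.280000, u=1.999907:
  k1 = f(0.280000, 1.999907) = 2.508550
  k2 = f(0.420000, 2.351104) = 2.829458
  u ← 1.999907 + 0.28·2.829458 = 2.792155
s=0.560000, u=2.792155:
  k1 = f(0.560000, 2.792155) = 3.212411
  k2 = f(0.700000, 3.241892) = 3.551079
  u ← 2.792155 + 0.28·3.551079 = 3.786457
u(0.84) ≈ 3.7865

3.7865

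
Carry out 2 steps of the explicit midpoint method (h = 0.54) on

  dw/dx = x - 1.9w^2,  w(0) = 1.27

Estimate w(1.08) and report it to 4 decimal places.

Midpoint: k1 = f(x_n, w_n); k2 = f(x_n + h/2, w_n + (h/2)·k1); w_{n+1} = w_n + h·k2.
x=0.000000, w=1.270000:
  k1 = f(0.000000, 1.270000) = -3.064510
  k2 = f(0.270000, 0.442582) = -0.102170
  w ← 1.270000 + 0.54·(-0.102170) = 1.214828
x=0.540000, w=1.214828:
  k1 = f(0.540000, 1.214828) = -2.264034
  k2 = f(0.810000, 0.603539) = 0.117907
  w ← 1.214828 + 0.54·0.117907 = 1.278498
w(1.08) ≈ 1.2785

1.2785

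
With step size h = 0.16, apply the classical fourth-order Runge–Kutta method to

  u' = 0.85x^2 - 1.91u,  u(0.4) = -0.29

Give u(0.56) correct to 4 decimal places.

-0.1859

RK4: k1 = f(x_n, u_n); k2 = f(x_n + h/2, u_n + (h/2)·k1); k3 = f(x_n + h/2, u_n + (h/2)·k2); k4 = f(x_n + h, u_n + h·k3); u_{n+1} = u_n + (h/6)·(k1 + 2k2 + 2k3 + k4).
x=0.400000, u=-0.290000:
  k1 = f(0.400000, -0.290000) = 0.689900
  k2 = f(0.480000, -0.234808) = 0.644323
  k3 = f(0.480000, -0.238454) = 0.651287
  k4 = f(0.560000, -0.185794) = 0.621427
  u ← -0.290000 + (0.16/6)·(k1 + 2k2 + 2k3 + k4) = -0.185932
u(0.56) ≈ -0.1859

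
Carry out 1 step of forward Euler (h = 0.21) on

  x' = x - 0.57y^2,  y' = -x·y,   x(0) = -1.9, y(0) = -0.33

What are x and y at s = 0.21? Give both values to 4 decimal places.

-2.3120, -0.4617

Euler on (x,y): x_{n+1} = x_n + h·x', y_{n+1} = y_n + h·y'.
0.000000: (-1.900000, -0.330000); f=(-1.962073, -0.627000) → (-2.312035, -0.461670)
(x(0.21), y(0.21)) ≈ (-2.3120, -0.4617)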